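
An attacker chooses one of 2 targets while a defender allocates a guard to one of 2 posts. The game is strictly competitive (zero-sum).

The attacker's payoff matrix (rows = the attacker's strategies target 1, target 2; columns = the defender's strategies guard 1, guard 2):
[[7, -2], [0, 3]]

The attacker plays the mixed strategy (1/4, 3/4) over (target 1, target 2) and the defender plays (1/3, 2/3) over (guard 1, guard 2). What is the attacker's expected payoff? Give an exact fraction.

Against (1/3, 2/3), each row's expected payoff is target 1: 1; target 2: 2.
Taking the (1/4, 3/4)-weighted average: (1/4)·(1) + (3/4)·(2) = 7/4.

7/4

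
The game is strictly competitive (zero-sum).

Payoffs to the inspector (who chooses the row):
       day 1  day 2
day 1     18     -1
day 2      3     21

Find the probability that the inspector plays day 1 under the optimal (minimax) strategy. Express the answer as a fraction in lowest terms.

Row minima are -1 and 3, so the inspector's maximin is 3; column maxima are 18 and 21, so the inspectee's minimax is 18. These differ, so the equilibrium is in mixed strategies.
Let the inspector play day 1 with probability p. The inspectee is indifferent when 18p + 3(1−p) = −p + 21(1−p), giving p = 18/37.

18/37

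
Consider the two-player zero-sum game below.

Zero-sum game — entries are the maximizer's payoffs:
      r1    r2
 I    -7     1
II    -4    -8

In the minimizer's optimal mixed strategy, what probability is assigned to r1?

Row minima are -7 and -8, so the maximizer's maximin is -7; column maxima are -4 and 1, so the minimizer's minimax is -4. These differ, so the equilibrium is in mixed strategies.
Let the minimizer play r1 with probability q. The maximizer is indifferent when −7q + (1−q) = −4q − 8(1−q), giving q = 3/4.

3/4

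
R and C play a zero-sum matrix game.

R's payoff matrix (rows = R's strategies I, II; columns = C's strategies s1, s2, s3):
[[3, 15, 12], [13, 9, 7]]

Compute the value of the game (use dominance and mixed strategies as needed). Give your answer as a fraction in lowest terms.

Column s2 is strictly dominated by s3 for C (it gives R more in every row).
The remaining 2×2 game on (I, II) × (s1, s3) has no saddle point. Let R play I with probability p; indifference gives 3p + 13(1−p) = 12p + 7(1−p), so p = 2/5.
Similarly C's optimal q on s1 is 1/3, and the value is 3·(1/3) + (12)·(2/3) = 9.

9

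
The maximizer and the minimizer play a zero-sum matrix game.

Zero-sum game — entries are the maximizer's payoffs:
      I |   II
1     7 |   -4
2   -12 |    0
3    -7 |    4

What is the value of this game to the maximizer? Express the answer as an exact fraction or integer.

0

Row 2 is strictly dominated by row 3, so the maximizer never plays it.
The remaining 2×2 game on (1, 3) × (I, II) has no saddle point. Let the maximizer play 1 with probability p; indifference gives 7p − 7(1−p) = −4p + 4(1−p), so p = 1/2.
Similarly the minimizer's optimal q on I is 4/11, and the value is 7·(4/11) + (-4)·(7/11) = 0.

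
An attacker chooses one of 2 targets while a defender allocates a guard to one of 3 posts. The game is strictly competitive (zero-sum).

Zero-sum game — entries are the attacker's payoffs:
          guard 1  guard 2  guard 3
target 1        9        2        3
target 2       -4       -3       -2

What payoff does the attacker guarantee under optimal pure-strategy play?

Row minima: 2, -4 → the attacker's maximin is 2.
Column maxima: 9, 2, 3 → the defender's minimax is 2.
They coincide at (target 1, guard 2), so the value is 2.

2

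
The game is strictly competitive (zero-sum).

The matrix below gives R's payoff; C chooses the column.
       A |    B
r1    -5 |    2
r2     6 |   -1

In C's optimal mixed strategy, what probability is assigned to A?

3/14

Row minima are -5 and -1, so R's maximin is -1; column maxima are 6 and 2, so C's minimax is 2. These differ, so the equilibrium is in mixed strategies.
Let C play A with probability q. R is indifferent when −5q + 2(1−q) = 6q − (1−q), giving q = 3/14.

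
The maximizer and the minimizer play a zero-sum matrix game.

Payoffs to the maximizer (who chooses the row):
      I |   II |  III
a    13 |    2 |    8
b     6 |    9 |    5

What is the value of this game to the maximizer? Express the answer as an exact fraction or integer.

31/5

Column I is strictly dominated by III for the minimizer (it gives the maximizer more in every row).
The remaining 2×2 game on (a, b) × (II, III) has no saddle point. Let the maximizer play a with probability p; indifference gives 2p + 9(1−p) = 8p + 5(1−p), so p = 2/5.
Similarly the minimizer's optimal q on II is 3/10, and the value is 2·(3/10) + (8)·(7/10) = 31/5.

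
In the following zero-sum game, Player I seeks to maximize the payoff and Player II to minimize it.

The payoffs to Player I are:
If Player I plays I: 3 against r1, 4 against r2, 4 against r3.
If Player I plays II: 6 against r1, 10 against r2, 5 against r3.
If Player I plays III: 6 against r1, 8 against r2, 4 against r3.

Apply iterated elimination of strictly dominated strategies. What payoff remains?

Column r2 is strictly dominated by r1 for Player II (3<4, 6<10, 6<8); eliminate r2.
Row I is strictly dominated by row II (6>3, 5>4); eliminate I.
Column r1 is strictly dominated by r3 for Player II (5<6, 4<6); eliminate r1.
Row III is strictly dominated by row II (5>4); eliminate III.
Only (II, r3) remains, with payoff 5.

5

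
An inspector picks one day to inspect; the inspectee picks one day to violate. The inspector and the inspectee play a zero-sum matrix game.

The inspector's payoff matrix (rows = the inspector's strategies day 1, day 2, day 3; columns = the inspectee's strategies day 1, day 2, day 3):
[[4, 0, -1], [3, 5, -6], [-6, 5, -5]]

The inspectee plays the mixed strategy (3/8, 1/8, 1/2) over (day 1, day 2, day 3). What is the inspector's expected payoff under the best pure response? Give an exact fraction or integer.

1

day 1: (4)·(3/8) + (0)·(1/8) + (-1)·(1/2) = 1.
day 2: (3)·(3/8) + (5)·(1/8) + (-6)·(1/2) = -5/4.
day 3: (-6)·(3/8) + (5)·(1/8) + (-5)·(1/2) = -33/8.
The best pure response is day 1 with expected payoff 1.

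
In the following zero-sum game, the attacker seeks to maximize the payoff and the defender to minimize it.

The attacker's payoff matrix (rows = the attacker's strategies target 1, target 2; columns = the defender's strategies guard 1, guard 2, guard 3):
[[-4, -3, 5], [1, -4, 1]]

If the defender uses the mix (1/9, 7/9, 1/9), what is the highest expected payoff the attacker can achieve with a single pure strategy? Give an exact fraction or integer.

-20/9

target 1: (-4)·(1/9) + (-3)·(7/9) + (5)·(1/9) = -20/9.
target 2: (1)·(1/9) + (-4)·(7/9) + (1)·(1/9) = -26/9.
The best pure response is target 1 with expected payoff -20/9.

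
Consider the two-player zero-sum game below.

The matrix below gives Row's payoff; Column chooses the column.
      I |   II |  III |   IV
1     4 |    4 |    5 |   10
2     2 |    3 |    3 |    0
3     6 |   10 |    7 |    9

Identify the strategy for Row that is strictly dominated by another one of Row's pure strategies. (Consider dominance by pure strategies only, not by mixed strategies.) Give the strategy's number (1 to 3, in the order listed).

2

Compare 2 with 1: 4 > 2, 4 > 3, 5 > 3, 10 > 0.
So 1 strictly dominates 2 for Row; 2 is strictly dominated.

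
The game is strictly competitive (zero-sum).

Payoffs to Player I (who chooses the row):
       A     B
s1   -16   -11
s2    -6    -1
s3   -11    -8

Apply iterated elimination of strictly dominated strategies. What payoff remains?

Row s1 is strictly dominated by row s2 (-6>-16, -1>-11); eliminate s1.
Row s3 is strictly dominated by row s2 (-6>-11, -1>-8); eliminate s3.
Column B is strictly dominated by A for Player II (-6<-1); eliminate B.
Only (s2, A) remains, with payoff -6.

-6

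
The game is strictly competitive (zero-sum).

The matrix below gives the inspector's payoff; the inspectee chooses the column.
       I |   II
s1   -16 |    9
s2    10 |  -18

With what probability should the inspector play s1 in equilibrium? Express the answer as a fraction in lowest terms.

28/53

Row minima are -16 and -18, so the inspector's maximin is -16; column maxima are 10 and 9, so the inspectee's minimax is 9. These differ, so the equilibrium is in mixed strategies.
Let the inspector play s1 with probability p. The inspectee is indifferent when −16p + 10(1−p) = 9p − 18(1−p), giving p = 28/53.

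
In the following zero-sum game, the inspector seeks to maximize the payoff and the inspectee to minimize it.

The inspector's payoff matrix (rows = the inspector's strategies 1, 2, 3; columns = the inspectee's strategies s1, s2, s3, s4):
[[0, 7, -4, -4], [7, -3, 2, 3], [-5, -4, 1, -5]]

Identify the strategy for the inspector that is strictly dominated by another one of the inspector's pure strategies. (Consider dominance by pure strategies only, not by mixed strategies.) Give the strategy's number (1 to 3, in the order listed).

3

Compare 3 with 2: 7 > -5, -3 > -4, 2 > 1, 3 > -5.
So 2 strictly dominates 3 for the inspector; 3 is strictly dominated.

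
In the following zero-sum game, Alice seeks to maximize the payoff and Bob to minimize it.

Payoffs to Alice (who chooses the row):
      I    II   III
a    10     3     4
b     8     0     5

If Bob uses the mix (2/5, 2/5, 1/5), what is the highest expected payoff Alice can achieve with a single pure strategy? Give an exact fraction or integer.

6

a: (10)·(2/5) + (3)·(2/5) + (4)·(1/5) = 6.
b: (8)·(2/5) + (0)·(2/5) + (5)·(1/5) = 21/5.
The best pure response is a with expected payoff 6.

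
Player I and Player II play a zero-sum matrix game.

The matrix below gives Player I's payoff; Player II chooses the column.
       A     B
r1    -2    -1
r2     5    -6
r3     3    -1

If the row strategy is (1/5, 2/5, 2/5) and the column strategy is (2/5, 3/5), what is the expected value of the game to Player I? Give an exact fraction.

Against (2/5, 3/5), each row's expected payoff is r1: -7/5; r2: -8/5; r3: 3/5.
Taking the (1/5, 2/5, 2/5)-weighted average: (1/5)·(-7/5) + (2/5)·(-8/5) + (2/5)·(3/5) = -17/25.

-17/25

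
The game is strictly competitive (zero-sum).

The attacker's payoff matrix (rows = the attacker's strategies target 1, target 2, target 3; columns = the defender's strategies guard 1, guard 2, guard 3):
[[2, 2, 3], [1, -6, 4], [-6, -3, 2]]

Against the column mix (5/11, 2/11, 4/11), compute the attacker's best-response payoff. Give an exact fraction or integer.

target 1: (2)·(5/11) + (2)·(2/11) + (3)·(4/11) = 26/11.
target 2: (1)·(5/11) + (-6)·(2/11) + (4)·(4/11) = 9/11.
target 3: (-6)·(5/11) + (-3)·(2/11) + (2)·(4/11) = -28/11.
The best pure response is target 1 with expected payoff 26/11.

26/11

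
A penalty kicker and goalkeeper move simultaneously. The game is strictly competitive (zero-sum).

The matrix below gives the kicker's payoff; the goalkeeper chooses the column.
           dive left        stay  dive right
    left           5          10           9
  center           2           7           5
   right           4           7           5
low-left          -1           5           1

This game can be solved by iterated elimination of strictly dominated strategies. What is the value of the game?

5

Row low-left is strictly dominated by row left (5>-1, 10>5, 9>1); eliminate low-left.
Column dive right is strictly dominated by dive left for the goalkeeper (5<9, 2<5, 4<5); eliminate dive right.
Column stay is strictly dominated by dive left for the goalkeeper (5<10, 2<7, 4<7); eliminate stay.
Row right is strictly dominated by row left (5>4); eliminate right.
Row center is strictly dominated by row left (5>2); eliminate center.
Only (left, dive left) remains, with payoff 5.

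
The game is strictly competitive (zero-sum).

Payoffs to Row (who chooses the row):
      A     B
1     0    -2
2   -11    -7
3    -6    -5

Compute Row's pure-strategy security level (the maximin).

The worst-case payoff for each row is 1: -2, 2: -11, 3: -6.
The best of these is -2.

-2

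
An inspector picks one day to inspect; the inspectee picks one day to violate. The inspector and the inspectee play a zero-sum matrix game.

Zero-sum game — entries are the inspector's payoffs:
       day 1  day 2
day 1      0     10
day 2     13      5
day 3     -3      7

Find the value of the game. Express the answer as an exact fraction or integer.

65/9

Row day 3 is strictly dominated by row day 1, so the inspector never plays it.
The remaining 2×2 game on (day 1, day 2) × (day 1, day 2) has no saddle point. Let the inspector play day 1 with probability p; indifference gives 13(1−p) = 10p + 5(1−p), so p = 4/9.
Similarly the inspectee's optimal q on day 1 is 5/18, and the value is 0·(5/18) + (10)·(13/18) = 65/9.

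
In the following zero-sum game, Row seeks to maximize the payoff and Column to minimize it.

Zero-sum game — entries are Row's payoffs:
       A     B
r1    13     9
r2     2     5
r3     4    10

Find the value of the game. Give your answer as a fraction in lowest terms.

47/5

Row r2 is strictly dominated by row r3, so Row never plays it.
The remaining 2×2 game on (r1, r3) × (A, B) has no saddle point. Let Row play r1 with probability p; indifference gives 13p + 4(1−p) = 9p + 10(1−p), so p = 3/5.
Similarly Column's optimal q on A is 1/10, and the value is 13·(1/10) + (9)·(9/10) = 47/5.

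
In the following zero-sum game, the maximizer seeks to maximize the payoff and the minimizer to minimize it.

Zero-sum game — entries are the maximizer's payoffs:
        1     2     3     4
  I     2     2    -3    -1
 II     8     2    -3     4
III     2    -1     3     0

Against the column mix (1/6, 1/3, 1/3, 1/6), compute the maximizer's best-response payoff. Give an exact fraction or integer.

I: (2)·(1/6) + (2)·(1/3) + (-3)·(1/3) + (-1)·(1/6) = -1/6.
II: (8)·(1/6) + (2)·(1/3) + (-3)·(1/3) + (4)·(1/6) = 5/3.
III: (2)·(1/6) + (-1)·(1/3) + (3)·(1/3) + (0)·(1/6) = 1.
The best pure response is II with expected payoff 5/3.

5/3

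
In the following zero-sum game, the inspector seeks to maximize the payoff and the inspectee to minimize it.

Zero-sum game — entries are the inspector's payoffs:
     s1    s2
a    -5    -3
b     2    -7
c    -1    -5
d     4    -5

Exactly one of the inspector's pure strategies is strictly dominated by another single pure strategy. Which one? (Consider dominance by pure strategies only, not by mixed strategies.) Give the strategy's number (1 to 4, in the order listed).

2

Compare b with d: 4 > 2, -5 > -7.
So d strictly dominates b for the inspector; b is strictly dominated.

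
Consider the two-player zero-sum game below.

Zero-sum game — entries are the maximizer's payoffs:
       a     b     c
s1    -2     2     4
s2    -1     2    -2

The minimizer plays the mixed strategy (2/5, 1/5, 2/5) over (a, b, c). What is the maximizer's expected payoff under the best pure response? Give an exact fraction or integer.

6/5

s1: (-2)·(2/5) + (2)·(1/5) + (4)·(2/5) = 6/5.
s2: (-1)·(2/5) + (2)·(1/5) + (-2)·(2/5) = -4/5.
The best pure response is s1 with expected payoff 6/5.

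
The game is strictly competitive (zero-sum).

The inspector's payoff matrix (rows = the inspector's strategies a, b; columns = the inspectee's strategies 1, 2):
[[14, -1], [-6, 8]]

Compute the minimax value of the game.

Row minima are -1 and -6, so the inspector's maximin is -1; column maxima are 14 and 8, so the inspectee's minimax is 8. These differ, so the equilibrium is in mixed strategies.
Let the inspector play a with probability p. The inspectee is indifferent when 14p − 6(1−p) = −p + 8(1−p), giving p = 14/29.
Let the inspectee play 1 with probability q. The inspector is indifferent when 14q − (1−q) = −6q + 8(1−q), giving q = 9/29.
The value is 14·(9/29) + (-1)·(20/29) = 106/29.

106/29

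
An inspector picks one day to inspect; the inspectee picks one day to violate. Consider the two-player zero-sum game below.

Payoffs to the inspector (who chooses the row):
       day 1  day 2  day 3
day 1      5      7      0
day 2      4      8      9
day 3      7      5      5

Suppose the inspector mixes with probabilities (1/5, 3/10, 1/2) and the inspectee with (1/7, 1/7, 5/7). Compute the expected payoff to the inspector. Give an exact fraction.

38/7

Against (1/7, 1/7, 5/7), each row's expected payoff is day 1: 12/7; day 2: 57/7; day 3: 37/7.
Taking the (1/5, 3/10, 1/2)-weighted average: (1/5)·(12/7) + (3/10)·(57/7) + (1/2)·(37/7) = 38/7.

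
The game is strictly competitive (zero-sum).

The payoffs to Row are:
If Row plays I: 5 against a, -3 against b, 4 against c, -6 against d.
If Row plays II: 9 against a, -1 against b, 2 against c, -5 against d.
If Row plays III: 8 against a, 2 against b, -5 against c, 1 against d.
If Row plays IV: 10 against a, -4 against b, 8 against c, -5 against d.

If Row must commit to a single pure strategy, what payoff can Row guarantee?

The worst-case payoff for each row is I: -6, II: -5, III: -5, IV: -5.
The best of these is -5.

-5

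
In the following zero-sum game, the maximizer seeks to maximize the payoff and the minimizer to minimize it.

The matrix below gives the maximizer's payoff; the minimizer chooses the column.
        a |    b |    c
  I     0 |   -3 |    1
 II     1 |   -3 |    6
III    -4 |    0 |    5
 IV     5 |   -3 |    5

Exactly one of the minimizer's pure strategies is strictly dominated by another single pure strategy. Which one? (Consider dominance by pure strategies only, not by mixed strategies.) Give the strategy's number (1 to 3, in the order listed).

The minimizer prefers columns that give the maximizer less. Compare c with b: -3 < 1, -3 < 6, 0 < 5, -3 < 5.
So b strictly dominates c for the minimizer; c is strictly dominated.

3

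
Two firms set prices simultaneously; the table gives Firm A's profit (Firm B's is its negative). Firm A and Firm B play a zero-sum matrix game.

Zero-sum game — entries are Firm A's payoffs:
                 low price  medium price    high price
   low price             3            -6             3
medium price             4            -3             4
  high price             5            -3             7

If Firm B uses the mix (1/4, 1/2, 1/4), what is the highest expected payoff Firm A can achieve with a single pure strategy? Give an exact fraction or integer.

low price: (3)·(1/4) + (-6)·(1/2) + (3)·(1/4) = -3/2.
medium price: (4)·(1/4) + (-3)·(1/2) + (4)·(1/4) = 1/2.
high price: (5)·(1/4) + (-3)·(1/2) + (7)·(1/4) = 3/2.
The best pure response is high price with expected payoff 3/2.

3/2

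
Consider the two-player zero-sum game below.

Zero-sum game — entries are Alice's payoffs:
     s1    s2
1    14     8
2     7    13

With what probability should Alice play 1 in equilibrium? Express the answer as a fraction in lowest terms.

Row minima are 8 and 7, so Alice's maximin is 8; column maxima are 14 and 13, so Bob's minimax is 13. These differ, so the equilibrium is in mixed strategies.
Let Alice play 1 with probability p. Bob is indifferent when 14p + 7(1−p) = 8p + 13(1−p), giving p = 1/2.

1/2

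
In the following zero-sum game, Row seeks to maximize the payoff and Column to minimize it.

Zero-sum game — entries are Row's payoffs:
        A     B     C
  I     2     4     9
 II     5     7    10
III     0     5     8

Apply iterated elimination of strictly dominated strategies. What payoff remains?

5

Column C is strictly dominated by A for Column (2<9, 5<10, 0<8); eliminate C.
Row I is strictly dominated by row II (5>2, 7>4); eliminate I.
Row III is strictly dominated by row II (5>0, 7>5); eliminate III.
Column B is strictly dominated by A for Column (5<7); eliminate B.
Only (II, A) remains, with payoff 5.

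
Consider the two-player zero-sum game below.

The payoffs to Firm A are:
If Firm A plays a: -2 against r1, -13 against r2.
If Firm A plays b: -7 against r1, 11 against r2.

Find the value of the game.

-113/29

Row minima are -13 and -7, so Firm A's maximin is -7; column maxima are -2 and 11, so Firm B's minimax is -2. These differ, so the equilibrium is in mixed strategies.
Let Firm A play a with probability p. Firm B is indifferent when −2p − 7(1−p) = −13p + 11(1−p), giving p = 18/29.
Let Firm B play r1 with probability q. Firm A is indifferent when −2q − 13(1−q) = −7q + 11(1−q), giving q = 24/29.
The value is -2·(24/29) + (-13)·(5/29) = -113/29.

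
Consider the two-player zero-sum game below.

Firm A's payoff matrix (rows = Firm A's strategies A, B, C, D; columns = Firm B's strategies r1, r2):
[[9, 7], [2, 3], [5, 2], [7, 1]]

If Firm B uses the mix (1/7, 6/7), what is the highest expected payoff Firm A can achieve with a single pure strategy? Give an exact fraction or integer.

A: (9)·(1/7) + (7)·(6/7) = 51/7.
B: (2)·(1/7) + (3)·(6/7) = 20/7.
C: (5)·(1/7) + (2)·(6/7) = 17/7.
D: (7)·(1/7) + (1)·(6/7) = 13/7.
The best pure response is A with expected payoff 51/7.

51/7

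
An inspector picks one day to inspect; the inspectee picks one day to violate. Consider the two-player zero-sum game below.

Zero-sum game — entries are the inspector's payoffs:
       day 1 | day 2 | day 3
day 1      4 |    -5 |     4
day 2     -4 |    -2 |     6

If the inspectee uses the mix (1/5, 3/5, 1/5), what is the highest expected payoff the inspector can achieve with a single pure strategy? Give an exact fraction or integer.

-4/5

day 1: (4)·(1/5) + (-5)·(3/5) + (4)·(1/5) = -7/5.
day 2: (-4)·(1/5) + (-2)·(3/5) + (6)·(1/5) = -4/5.
The best pure response is day 2 with expected payoff -4/5.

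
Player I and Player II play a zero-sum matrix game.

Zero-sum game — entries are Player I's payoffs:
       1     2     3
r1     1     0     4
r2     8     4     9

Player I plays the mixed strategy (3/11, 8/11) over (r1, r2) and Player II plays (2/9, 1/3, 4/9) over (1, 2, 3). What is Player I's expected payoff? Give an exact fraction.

566/99

Against (2/9, 1/3, 4/9), each row's expected payoff is r1: 2; r2: 64/9.
Taking the (3/11, 8/11)-weighted average: (3/11)·(2) + (8/11)·(64/9) = 566/99.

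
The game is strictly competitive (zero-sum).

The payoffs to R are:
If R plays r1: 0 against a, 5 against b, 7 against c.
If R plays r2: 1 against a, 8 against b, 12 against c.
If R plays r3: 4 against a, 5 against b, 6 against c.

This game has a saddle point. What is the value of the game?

Row minima: 0, 1, 4 → R's maximin is 4.
Column maxima: 4, 8, 12 → C's minimax is 4.
They coincide at (r3, a), so the value is 4.

4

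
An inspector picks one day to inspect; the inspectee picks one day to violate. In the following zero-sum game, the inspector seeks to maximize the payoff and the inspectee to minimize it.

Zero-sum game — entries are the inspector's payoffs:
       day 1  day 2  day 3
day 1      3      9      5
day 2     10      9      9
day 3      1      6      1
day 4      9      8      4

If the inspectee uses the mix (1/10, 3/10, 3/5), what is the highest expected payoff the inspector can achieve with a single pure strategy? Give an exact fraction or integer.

day 1: (3)·(1/10) + (9)·(3/10) + (5)·(3/5) = 6.
day 2: (10)·(1/10) + (9)·(3/10) + (9)·(3/5) = 91/10.
day 3: (1)·(1/10) + (6)·(3/10) + (1)·(3/5) = 5/2.
day 4: (9)·(1/10) + (8)·(3/10) + (4)·(3/5) = 57/10.
The best pure response is day 2 with expected payoff 91/10.

91/10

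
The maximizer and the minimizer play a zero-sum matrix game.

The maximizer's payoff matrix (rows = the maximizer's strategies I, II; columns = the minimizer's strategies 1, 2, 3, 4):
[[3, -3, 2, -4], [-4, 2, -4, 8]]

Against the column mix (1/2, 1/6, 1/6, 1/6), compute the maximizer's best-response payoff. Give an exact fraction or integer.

I: (3)·(1/2) + (-3)·(1/6) + (2)·(1/6) + (-4)·(1/6) = 2/3.
II: (-4)·(1/2) + (2)·(1/6) + (-4)·(1/6) + (8)·(1/6) = -1.
The best pure response is I with expected payoff 2/3.

2/3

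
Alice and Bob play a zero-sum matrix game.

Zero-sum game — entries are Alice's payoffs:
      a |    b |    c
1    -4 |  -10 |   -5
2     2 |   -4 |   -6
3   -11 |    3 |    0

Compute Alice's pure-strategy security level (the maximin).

The worst-case payoff for each row is 1: -10, 2: -6, 3: -11.
The best of these is -6.

-6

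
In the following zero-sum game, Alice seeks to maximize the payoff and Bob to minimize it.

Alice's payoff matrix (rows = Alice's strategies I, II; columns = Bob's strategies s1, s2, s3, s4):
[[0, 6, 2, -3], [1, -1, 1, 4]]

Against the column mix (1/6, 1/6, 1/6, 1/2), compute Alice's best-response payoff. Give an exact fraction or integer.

I: (0)·(1/6) + (6)·(1/6) + (2)·(1/6) + (-3)·(1/2) = -1/6.
II: (1)·(1/6) + (-1)·(1/6) + (1)·(1/6) + (4)·(1/2) = 13/6.
The best pure response is II with expected payoff 13/6.

13/6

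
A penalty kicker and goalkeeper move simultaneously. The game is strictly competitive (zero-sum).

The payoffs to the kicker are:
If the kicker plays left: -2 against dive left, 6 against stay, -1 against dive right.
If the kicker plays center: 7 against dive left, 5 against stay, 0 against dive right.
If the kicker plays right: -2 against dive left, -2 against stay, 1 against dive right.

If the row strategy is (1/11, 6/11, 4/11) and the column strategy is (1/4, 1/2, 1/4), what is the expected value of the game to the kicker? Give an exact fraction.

91/44

Against (1/4, 1/2, 1/4), each row's expected payoff is left: 9/4; center: 17/4; right: -5/4.
Taking the (1/11, 6/11, 4/11)-weighted average: (1/11)·(9/4) + (6/11)·(17/4) + (4/11)·(-5/4) = 91/44.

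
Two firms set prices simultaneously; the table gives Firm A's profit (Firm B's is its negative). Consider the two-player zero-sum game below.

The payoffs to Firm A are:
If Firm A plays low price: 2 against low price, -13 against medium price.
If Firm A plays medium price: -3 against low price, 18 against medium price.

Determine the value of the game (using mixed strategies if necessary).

-1/12

Row minima are -13 and -3, so Firm A's maximin is -3; column maxima are 2 and 18, so Firm B's minimax is 2. These differ, so the equilibrium is in mixed strategies.
Let Firm A play low price with probability p. Firm B is indifferent when 2p − 3(1−p) = −13p + 18(1−p), giving p = 7/12.
Let Firm B play low price with probability q. Firm A is indifferent when 2q − 13(1−q) = −3q + 18(1−q), giving q = 31/36.
The value is 2·(31/36) + (-13)·(5/36) = -1/12.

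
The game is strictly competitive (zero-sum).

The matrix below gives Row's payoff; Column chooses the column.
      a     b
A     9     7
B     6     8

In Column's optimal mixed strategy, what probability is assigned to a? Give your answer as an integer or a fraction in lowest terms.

1/4

Row minima are 7 and 6, so Row's maximin is 7; column maxima are 9 and 8, so Column's minimax is 8. These differ, so the equilibrium is in mixed strategies.
Let Column play a with probability q. Row is indifferent when 9q + 7(1−q) = 6q + 8(1−q), giving q = 1/4.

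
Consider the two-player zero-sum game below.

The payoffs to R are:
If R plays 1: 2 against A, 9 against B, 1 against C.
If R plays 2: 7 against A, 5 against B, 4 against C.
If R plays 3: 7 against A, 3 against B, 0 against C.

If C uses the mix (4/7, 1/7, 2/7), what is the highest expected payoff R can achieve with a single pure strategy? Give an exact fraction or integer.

1: (2)·(4/7) + (9)·(1/7) + (1)·(2/7) = 19/7.
2: (7)·(4/7) + (5)·(1/7) + (4)·(2/7) = 41/7.
3: (7)·(4/7) + (3)·(1/7) + (0)·(2/7) = 31/7.
The best pure response is 2 with expected payoff 41/7.

41/7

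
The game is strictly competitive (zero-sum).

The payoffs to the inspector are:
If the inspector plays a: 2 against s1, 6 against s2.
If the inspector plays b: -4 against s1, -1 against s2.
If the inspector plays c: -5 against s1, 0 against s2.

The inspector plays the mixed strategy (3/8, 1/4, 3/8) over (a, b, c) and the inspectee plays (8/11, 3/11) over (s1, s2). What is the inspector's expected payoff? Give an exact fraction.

-1

Against (8/11, 3/11), each row's expected payoff is a: 34/11; b: -35/11; c: -40/11.
Taking the (3/8, 1/4, 3/8)-weighted average: (3/8)·(34/11) + (1/4)·(-35/11) + (3/8)·(-40/11) = -1.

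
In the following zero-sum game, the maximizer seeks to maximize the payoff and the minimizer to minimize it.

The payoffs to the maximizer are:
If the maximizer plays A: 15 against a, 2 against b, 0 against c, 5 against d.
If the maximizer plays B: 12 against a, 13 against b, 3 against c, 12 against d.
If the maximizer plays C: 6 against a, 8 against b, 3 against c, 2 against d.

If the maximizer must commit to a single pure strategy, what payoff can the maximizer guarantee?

The worst-case payoff for each row is A: 0, B: 3, C: 2.
The best of these is 3.

3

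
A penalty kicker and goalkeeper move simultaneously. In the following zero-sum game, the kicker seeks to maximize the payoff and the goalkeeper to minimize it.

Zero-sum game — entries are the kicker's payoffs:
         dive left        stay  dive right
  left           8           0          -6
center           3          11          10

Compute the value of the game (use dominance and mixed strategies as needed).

14/3

Column stay is strictly dominated by dive right for the goalkeeper (it gives the kicker more in every row).
The remaining 2×2 game on (left, center) × (dive left, dive right) has no saddle point. Let the kicker play left with probability p; indifference gives 8p + 3(1−p) = −6p + 10(1−p), so p = 1/3.
Similarly the goalkeeper's optimal q on dive left is 16/21, and the value is 8·(16/21) + (-6)·(5/21) = 14/3.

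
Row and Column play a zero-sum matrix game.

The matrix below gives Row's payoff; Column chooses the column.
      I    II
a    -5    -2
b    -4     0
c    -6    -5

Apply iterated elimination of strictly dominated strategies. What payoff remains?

Row c is strictly dominated by row a (-5>-6, -2>-5); eliminate c.
Column II is strictly dominated by I for Column (-5<-2, -4<0); eliminate II.
Row a is strictly dominated by row b (-4>-5); eliminate a.
Only (b, I) remains, with payoff -4.

-4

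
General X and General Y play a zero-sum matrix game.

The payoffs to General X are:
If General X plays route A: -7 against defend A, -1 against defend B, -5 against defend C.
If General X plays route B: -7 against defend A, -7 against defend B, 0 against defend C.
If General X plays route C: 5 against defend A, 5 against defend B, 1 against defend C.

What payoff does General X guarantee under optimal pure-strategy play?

1

Row minima: -7, -7, 1 → General X's maximin is 1.
Column maxima: 5, 5, 1 → General Y's minimax is 1.
They coincide at (route C, defend C), so the value is 1.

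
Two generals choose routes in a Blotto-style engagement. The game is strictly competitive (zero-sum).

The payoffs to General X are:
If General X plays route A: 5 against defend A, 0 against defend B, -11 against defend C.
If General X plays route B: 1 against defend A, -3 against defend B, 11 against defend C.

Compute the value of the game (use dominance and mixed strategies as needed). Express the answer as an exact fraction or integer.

Column defend A is strictly dominated by defend B for General Y (it gives General X more in every row).
The remaining 2×2 game on (route A, route B) × (defend B, defend C) has no saddle point. Let General X play route A with probability p; indifference gives −3(1−p) = −11p + 11(1−p), so p = 14/25.
Similarly General Y's optimal q on defend B is 22/25, and the value is 0·(22/25) + (-11)·(3/25) = -33/25.

-33/25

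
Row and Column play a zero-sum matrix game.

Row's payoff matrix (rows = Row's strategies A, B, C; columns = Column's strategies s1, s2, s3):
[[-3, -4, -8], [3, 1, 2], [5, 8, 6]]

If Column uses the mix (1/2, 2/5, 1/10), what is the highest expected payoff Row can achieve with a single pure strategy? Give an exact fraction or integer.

A: (-3)·(1/2) + (-4)·(2/5) + (-8)·(1/10) = -39/10.
B: (3)·(1/2) + (1)·(2/5) + (2)·(1/10) = 21/10.
C: (5)·(1/2) + (8)·(2/5) + (6)·(1/10) = 63/10.
The best pure response is C with expected payoff 63/10.

63/10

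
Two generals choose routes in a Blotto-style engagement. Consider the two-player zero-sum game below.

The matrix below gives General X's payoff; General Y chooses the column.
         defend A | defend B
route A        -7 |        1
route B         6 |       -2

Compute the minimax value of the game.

Row minima are -7 and -2, so General X's maximin is -2; column maxima are 6 and 1, so General Y's minimax is 1. These differ, so the equilibrium is in mixed strategies.
Let General X play route A with probability p. General Y is indifferent when −7p + 6(1−p) = p − 2(1−p), giving p = 1/2.
Let General Y play defend A with probability q. General X is indifferent when −7q + (1−q) = 6q − 2(1−q), giving q = 3/16.
The value is -7·(3/16) + (1)·(13/16) = -1/2.

-1/2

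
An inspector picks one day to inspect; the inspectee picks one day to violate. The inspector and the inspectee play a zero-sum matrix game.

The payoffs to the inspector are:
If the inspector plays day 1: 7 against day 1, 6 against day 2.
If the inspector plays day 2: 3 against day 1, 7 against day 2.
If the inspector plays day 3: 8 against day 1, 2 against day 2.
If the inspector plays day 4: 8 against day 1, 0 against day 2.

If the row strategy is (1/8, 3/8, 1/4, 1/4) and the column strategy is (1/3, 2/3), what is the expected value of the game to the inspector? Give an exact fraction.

55/12

Against (1/3, 2/3), each row's expected payoff is day 1: 19/3; day 2: 17/3; day 3: 4; day 4: 8/3.
Taking the (1/8, 3/8, 1/4, 1/4)-weighted average: (1/8)·(19/3) + (3/8)·(17/3) + (1/4)·(4) + (1/4)·(8/3) = 55/12.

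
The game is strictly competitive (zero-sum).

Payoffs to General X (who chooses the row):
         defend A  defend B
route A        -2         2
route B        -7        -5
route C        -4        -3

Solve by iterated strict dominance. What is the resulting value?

Column defend B is strictly dominated by defend A for General Y (-2<2, -7<-5, -4<-3); eliminate defend B.
Row route C is strictly dominated by row route A (-2>-4); eliminate route C.
Row route B is strictly dominated by row route A (-2>-7); eliminate route B.
Only (route A, defend A) remains, with payoff -2.

-2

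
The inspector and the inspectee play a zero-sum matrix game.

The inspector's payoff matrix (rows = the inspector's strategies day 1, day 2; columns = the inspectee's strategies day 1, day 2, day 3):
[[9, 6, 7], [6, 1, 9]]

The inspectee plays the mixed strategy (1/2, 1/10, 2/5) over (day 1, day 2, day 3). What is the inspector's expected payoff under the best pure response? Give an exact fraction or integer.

day 1: (9)·(1/2) + (6)·(1/10) + (7)·(2/5) = 79/10.
day 2: (6)·(1/2) + (1)·(1/10) + (9)·(2/5) = 67/10.
The best pure response is day 1 with expected payoff 79/10.

79/10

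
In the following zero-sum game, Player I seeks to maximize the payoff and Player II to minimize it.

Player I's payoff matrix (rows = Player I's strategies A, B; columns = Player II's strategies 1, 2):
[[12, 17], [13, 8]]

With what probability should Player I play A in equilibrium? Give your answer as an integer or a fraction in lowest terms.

Row minima are 12 and 8, so Player I's maximin is 12; column maxima are 13 and 17, so Player II's minimax is 13. These differ, so the equilibrium is in mixed strategies.
Let Player I play A with probability p. Player II is indifferent when 12p + 13(1−p) = 17p + 8(1−p), giving p = 1/2.

1/2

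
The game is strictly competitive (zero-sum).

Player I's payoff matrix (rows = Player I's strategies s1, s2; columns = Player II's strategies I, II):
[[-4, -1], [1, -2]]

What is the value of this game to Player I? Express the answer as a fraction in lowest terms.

Row minima are -4 and -2, so Player I's maximin is -2; column maxima are 1 and -1, so Player II's minimax is -1. These differ, so the equilibrium is in mixed strategies.
Let Player I play s1 with probability p. Player II is indifferent when −4p + (1−p) = −p − 2(1−p), giving p = 1/2.
Let Player II play I with probability q. Player I is indifferent when −4q − (1−q) = q − 2(1−q), giving q = 1/6.
The value is -4·(1/6) + (-1)·(5/6) = -3/2.

-3/2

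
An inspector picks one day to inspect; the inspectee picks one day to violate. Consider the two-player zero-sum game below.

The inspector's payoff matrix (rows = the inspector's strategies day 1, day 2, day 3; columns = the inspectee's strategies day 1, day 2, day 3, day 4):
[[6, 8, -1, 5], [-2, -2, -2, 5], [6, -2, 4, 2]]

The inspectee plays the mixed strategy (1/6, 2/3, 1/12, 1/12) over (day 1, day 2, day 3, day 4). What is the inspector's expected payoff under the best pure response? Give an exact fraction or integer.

day 1: (6)·(1/6) + (8)·(2/3) + (-1)·(1/12) + (5)·(1/12) = 20/3.
day 2: (-2)·(1/6) + (-2)·(2/3) + (-2)·(1/12) + (5)·(1/12) = -17/12.
day 3: (6)·(1/6) + (-2)·(2/3) + (4)·(1/12) + (2)·(1/12) = 1/6.
The best pure response is day 1 with expected payoff 20/3.

20/3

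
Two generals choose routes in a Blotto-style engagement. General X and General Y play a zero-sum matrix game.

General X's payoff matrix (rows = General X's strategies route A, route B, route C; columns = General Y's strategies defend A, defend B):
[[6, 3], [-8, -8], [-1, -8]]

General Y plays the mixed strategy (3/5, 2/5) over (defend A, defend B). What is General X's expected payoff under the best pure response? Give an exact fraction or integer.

route A: (6)·(3/5) + (3)·(2/5) = 24/5.
route B: (-8)·(3/5) + (-8)·(2/5) = -8.
route C: (-1)·(3/5) + (-8)·(2/5) = -19/5.
The best pure response is route A with expected payoff 24/5.

24/5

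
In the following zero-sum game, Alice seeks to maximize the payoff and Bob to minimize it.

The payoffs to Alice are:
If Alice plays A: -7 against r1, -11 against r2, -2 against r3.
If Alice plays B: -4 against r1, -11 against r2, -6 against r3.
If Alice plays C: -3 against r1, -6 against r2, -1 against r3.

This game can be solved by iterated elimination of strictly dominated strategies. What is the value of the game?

Row A is strictly dominated by row C (-3>-7, -6>-11, -1>-2); eliminate A.
Column r1 is strictly dominated by r2 for Bob (-11<-4, -6<-3); eliminate r1.
Column r3 is strictly dominated by r2 for Bob (-11<-6, -6<-1); eliminate r3.
Row B is strictly dominated by row C (-6>-11); eliminate B.
Only (C, r2) remains, with payoff -6.

-6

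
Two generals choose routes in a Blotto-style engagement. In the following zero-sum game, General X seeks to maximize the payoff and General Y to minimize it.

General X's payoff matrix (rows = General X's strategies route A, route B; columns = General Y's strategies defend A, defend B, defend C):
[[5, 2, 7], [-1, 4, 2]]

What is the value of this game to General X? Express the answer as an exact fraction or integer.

11/4

Column defend C is strictly dominated by defend A for General Y (it gives General X more in every row).
The remaining 2×2 game on (route A, route B) × (defend A, defend B) has no saddle point. Let General X play route A with probability p; indifference gives 5p − (1−p) = 2p + 4(1−p), so p = 5/8.
Similarly General Y's optimal q on defend A is 1/4, and the value is 5·(1/4) + (2)·(3/4) = 11/4.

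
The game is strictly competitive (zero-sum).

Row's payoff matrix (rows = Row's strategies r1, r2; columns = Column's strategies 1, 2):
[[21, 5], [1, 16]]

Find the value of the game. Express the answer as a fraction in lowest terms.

Row minima are 5 and 1, so Row's maximin is 5; column maxima are 21 and 16, so Column's minimax is 16. These differ, so the equilibrium is in mixed strategies.
Let Row play r1 with probability p. Column is indifferent when 21p + (1−p) = 5p + 16(1−p), giving p = 15/31.
Let Column play 1 with probability q. Row is indifferent when 21q + 5(1−q) = q + 16(1−q), giving q = 11/31.
The value is 21·(11/31) + (5)·(20/31) = 331/31.

331/31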